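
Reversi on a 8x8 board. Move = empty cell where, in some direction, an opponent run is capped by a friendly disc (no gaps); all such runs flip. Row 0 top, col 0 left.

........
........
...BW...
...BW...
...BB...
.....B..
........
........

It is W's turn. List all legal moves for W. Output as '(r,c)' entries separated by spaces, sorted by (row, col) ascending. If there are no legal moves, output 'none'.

(1,2): flips 1 -> legal
(1,3): no bracket -> illegal
(1,4): no bracket -> illegal
(2,2): flips 1 -> legal
(3,2): flips 1 -> legal
(3,5): no bracket -> illegal
(4,2): flips 1 -> legal
(4,5): no bracket -> illegal
(4,6): no bracket -> illegal
(5,2): flips 1 -> legal
(5,3): no bracket -> illegal
(5,4): flips 1 -> legal
(5,6): no bracket -> illegal
(6,4): no bracket -> illegal
(6,5): no bracket -> illegal
(6,6): no bracket -> illegal

Answer: (1,2) (2,2) (3,2) (4,2) (5,2) (5,4)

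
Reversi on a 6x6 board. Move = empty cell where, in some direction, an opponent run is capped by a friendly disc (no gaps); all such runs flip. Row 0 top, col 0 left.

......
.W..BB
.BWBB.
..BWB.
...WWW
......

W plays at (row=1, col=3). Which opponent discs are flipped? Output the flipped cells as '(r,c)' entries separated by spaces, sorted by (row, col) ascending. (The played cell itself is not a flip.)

Answer: (2,3)

Derivation:
Dir NW: first cell '.' (not opp) -> no flip
Dir N: first cell '.' (not opp) -> no flip
Dir NE: first cell '.' (not opp) -> no flip
Dir W: first cell '.' (not opp) -> no flip
Dir E: opp run (1,4) (1,5), next=edge -> no flip
Dir SW: first cell 'W' (not opp) -> no flip
Dir S: opp run (2,3) capped by W -> flip
Dir SE: opp run (2,4), next='.' -> no flip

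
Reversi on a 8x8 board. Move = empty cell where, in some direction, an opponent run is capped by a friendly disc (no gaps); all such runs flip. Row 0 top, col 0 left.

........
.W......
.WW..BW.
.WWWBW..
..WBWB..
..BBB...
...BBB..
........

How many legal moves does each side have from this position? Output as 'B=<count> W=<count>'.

Answer: B=9 W=9

Derivation:
-- B to move --
(0,0): no bracket -> illegal
(0,1): no bracket -> illegal
(0,2): no bracket -> illegal
(1,0): flips 2 -> legal
(1,2): flips 3 -> legal
(1,3): no bracket -> illegal
(1,5): no bracket -> illegal
(1,6): no bracket -> illegal
(1,7): flips 3 -> legal
(2,0): flips 2 -> legal
(2,3): flips 1 -> legal
(2,4): no bracket -> illegal
(2,7): flips 1 -> legal
(3,0): flips 3 -> legal
(3,6): flips 1 -> legal
(3,7): no bracket -> illegal
(4,0): no bracket -> illegal
(4,1): flips 1 -> legal
(4,6): no bracket -> illegal
(5,1): no bracket -> illegal
(5,5): no bracket -> illegal
B mobility = 9
-- W to move --
(1,4): no bracket -> illegal
(1,5): flips 1 -> legal
(1,6): no bracket -> illegal
(2,3): no bracket -> illegal
(2,4): flips 2 -> legal
(3,6): no bracket -> illegal
(4,1): no bracket -> illegal
(4,6): flips 1 -> legal
(5,1): no bracket -> illegal
(5,5): flips 1 -> legal
(5,6): no bracket -> illegal
(6,1): no bracket -> illegal
(6,2): flips 2 -> legal
(6,6): no bracket -> illegal
(7,2): no bracket -> illegal
(7,3): flips 3 -> legal
(7,4): flips 2 -> legal
(7,5): flips 2 -> legal
(7,6): flips 3 -> legal
W mobility = 9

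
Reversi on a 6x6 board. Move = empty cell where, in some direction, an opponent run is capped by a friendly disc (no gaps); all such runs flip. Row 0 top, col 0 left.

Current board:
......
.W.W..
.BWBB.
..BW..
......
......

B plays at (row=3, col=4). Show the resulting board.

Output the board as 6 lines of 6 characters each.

Place B at (3,4); scan 8 dirs for brackets.
Dir NW: first cell 'B' (not opp) -> no flip
Dir N: first cell 'B' (not opp) -> no flip
Dir NE: first cell '.' (not opp) -> no flip
Dir W: opp run (3,3) capped by B -> flip
Dir E: first cell '.' (not opp) -> no flip
Dir SW: first cell '.' (not opp) -> no flip
Dir S: first cell '.' (not opp) -> no flip
Dir SE: first cell '.' (not opp) -> no flip
All flips: (3,3)

Answer: ......
.W.W..
.BWBB.
..BBB.
......
......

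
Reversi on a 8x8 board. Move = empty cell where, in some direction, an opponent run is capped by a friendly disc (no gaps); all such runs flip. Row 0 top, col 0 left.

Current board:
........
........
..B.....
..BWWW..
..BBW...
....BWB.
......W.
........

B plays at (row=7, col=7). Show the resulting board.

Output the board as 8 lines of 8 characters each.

Place B at (7,7); scan 8 dirs for brackets.
Dir NW: opp run (6,6) (5,5) (4,4) (3,3) capped by B -> flip
Dir N: first cell '.' (not opp) -> no flip
Dir NE: edge -> no flip
Dir W: first cell '.' (not opp) -> no flip
Dir E: edge -> no flip
Dir SW: edge -> no flip
Dir S: edge -> no flip
Dir SE: edge -> no flip
All flips: (3,3) (4,4) (5,5) (6,6)

Answer: ........
........
..B.....
..BBWW..
..BBB...
....BBB.
......B.
.......B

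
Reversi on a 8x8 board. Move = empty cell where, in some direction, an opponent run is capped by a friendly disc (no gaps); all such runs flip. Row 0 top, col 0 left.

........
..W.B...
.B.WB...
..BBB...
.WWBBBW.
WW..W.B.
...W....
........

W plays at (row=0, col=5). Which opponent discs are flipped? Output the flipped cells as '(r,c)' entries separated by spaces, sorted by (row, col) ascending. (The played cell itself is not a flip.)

Answer: (1,4)

Derivation:
Dir NW: edge -> no flip
Dir N: edge -> no flip
Dir NE: edge -> no flip
Dir W: first cell '.' (not opp) -> no flip
Dir E: first cell '.' (not opp) -> no flip
Dir SW: opp run (1,4) capped by W -> flip
Dir S: first cell '.' (not opp) -> no flip
Dir SE: first cell '.' (not opp) -> no flip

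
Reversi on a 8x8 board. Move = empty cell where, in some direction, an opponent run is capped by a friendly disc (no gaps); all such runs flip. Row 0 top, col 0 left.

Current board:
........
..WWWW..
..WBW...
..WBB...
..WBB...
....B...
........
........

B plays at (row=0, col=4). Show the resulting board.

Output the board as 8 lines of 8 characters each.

Answer: ....B...
..WWBW..
..WBB...
..WBB...
..WBB...
....B...
........
........

Derivation:
Place B at (0,4); scan 8 dirs for brackets.
Dir NW: edge -> no flip
Dir N: edge -> no flip
Dir NE: edge -> no flip
Dir W: first cell '.' (not opp) -> no flip
Dir E: first cell '.' (not opp) -> no flip
Dir SW: opp run (1,3) (2,2), next='.' -> no flip
Dir S: opp run (1,4) (2,4) capped by B -> flip
Dir SE: opp run (1,5), next='.' -> no flip
All flips: (1,4) (2,4)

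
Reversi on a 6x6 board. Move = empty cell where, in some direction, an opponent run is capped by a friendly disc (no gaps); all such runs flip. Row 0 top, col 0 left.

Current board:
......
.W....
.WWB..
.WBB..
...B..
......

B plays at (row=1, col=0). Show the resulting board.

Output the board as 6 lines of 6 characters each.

Answer: ......
BW....
.BWB..
.WBB..
...B..
......

Derivation:
Place B at (1,0); scan 8 dirs for brackets.
Dir NW: edge -> no flip
Dir N: first cell '.' (not opp) -> no flip
Dir NE: first cell '.' (not opp) -> no flip
Dir W: edge -> no flip
Dir E: opp run (1,1), next='.' -> no flip
Dir SW: edge -> no flip
Dir S: first cell '.' (not opp) -> no flip
Dir SE: opp run (2,1) capped by B -> flip
All flips: (2,1)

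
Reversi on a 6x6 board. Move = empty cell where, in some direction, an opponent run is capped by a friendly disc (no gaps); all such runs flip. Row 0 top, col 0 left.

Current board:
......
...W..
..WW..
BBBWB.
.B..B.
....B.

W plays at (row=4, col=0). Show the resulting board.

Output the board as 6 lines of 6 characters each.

Place W at (4,0); scan 8 dirs for brackets.
Dir NW: edge -> no flip
Dir N: opp run (3,0), next='.' -> no flip
Dir NE: opp run (3,1) capped by W -> flip
Dir W: edge -> no flip
Dir E: opp run (4,1), next='.' -> no flip
Dir SW: edge -> no flip
Dir S: first cell '.' (not opp) -> no flip
Dir SE: first cell '.' (not opp) -> no flip
All flips: (3,1)

Answer: ......
...W..
..WW..
BWBWB.
WB..B.
....B.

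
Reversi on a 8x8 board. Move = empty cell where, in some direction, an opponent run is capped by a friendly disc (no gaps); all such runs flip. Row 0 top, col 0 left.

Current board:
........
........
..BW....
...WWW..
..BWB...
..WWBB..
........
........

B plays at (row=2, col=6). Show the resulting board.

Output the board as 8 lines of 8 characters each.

Place B at (2,6); scan 8 dirs for brackets.
Dir NW: first cell '.' (not opp) -> no flip
Dir N: first cell '.' (not opp) -> no flip
Dir NE: first cell '.' (not opp) -> no flip
Dir W: first cell '.' (not opp) -> no flip
Dir E: first cell '.' (not opp) -> no flip
Dir SW: opp run (3,5) capped by B -> flip
Dir S: first cell '.' (not opp) -> no flip
Dir SE: first cell '.' (not opp) -> no flip
All flips: (3,5)

Answer: ........
........
..BW..B.
...WWB..
..BWB...
..WWBB..
........
........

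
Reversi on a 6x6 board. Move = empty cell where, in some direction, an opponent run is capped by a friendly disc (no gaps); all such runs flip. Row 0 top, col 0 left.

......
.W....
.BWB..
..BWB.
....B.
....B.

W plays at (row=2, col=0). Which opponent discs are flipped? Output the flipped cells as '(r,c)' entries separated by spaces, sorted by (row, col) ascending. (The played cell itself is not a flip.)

Answer: (2,1)

Derivation:
Dir NW: edge -> no flip
Dir N: first cell '.' (not opp) -> no flip
Dir NE: first cell 'W' (not opp) -> no flip
Dir W: edge -> no flip
Dir E: opp run (2,1) capped by W -> flip
Dir SW: edge -> no flip
Dir S: first cell '.' (not opp) -> no flip
Dir SE: first cell '.' (not opp) -> no flip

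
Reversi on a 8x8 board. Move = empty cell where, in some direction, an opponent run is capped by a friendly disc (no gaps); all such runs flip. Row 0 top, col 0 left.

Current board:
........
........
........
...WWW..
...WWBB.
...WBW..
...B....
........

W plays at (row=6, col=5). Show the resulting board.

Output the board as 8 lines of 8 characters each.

Place W at (6,5); scan 8 dirs for brackets.
Dir NW: opp run (5,4) capped by W -> flip
Dir N: first cell 'W' (not opp) -> no flip
Dir NE: first cell '.' (not opp) -> no flip
Dir W: first cell '.' (not opp) -> no flip
Dir E: first cell '.' (not opp) -> no flip
Dir SW: first cell '.' (not opp) -> no flip
Dir S: first cell '.' (not opp) -> no flip
Dir SE: first cell '.' (not opp) -> no flip
All flips: (5,4)

Answer: ........
........
........
...WWW..
...WWBB.
...WWW..
...B.W..
........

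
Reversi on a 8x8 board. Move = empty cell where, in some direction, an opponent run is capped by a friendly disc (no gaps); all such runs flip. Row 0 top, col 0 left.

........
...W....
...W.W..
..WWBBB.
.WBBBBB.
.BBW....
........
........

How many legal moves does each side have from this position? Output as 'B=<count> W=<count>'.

-- B to move --
(0,2): no bracket -> illegal
(0,3): flips 3 -> legal
(0,4): no bracket -> illegal
(1,2): flips 1 -> legal
(1,4): flips 1 -> legal
(1,5): flips 1 -> legal
(1,6): flips 1 -> legal
(2,1): flips 1 -> legal
(2,2): flips 2 -> legal
(2,4): flips 1 -> legal
(2,6): no bracket -> illegal
(3,0): flips 1 -> legal
(3,1): flips 3 -> legal
(4,0): flips 1 -> legal
(5,0): no bracket -> illegal
(5,4): flips 1 -> legal
(6,2): flips 1 -> legal
(6,3): flips 1 -> legal
(6,4): flips 1 -> legal
B mobility = 15
-- W to move --
(2,4): no bracket -> illegal
(2,6): flips 2 -> legal
(2,7): no bracket -> illegal
(3,1): flips 1 -> legal
(3,7): flips 3 -> legal
(4,0): no bracket -> illegal
(4,7): flips 6 -> legal
(5,0): flips 2 -> legal
(5,4): flips 1 -> legal
(5,5): flips 3 -> legal
(5,6): flips 2 -> legal
(5,7): no bracket -> illegal
(6,0): flips 2 -> legal
(6,1): flips 4 -> legal
(6,2): flips 2 -> legal
(6,3): flips 1 -> legal
W mobility = 12

Answer: B=15 W=12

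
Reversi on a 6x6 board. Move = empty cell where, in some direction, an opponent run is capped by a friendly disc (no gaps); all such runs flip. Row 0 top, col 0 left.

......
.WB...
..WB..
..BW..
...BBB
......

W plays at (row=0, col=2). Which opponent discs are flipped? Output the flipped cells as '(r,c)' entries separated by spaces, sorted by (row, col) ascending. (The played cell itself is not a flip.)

Answer: (1,2)

Derivation:
Dir NW: edge -> no flip
Dir N: edge -> no flip
Dir NE: edge -> no flip
Dir W: first cell '.' (not opp) -> no flip
Dir E: first cell '.' (not opp) -> no flip
Dir SW: first cell 'W' (not opp) -> no flip
Dir S: opp run (1,2) capped by W -> flip
Dir SE: first cell '.' (not opp) -> no flip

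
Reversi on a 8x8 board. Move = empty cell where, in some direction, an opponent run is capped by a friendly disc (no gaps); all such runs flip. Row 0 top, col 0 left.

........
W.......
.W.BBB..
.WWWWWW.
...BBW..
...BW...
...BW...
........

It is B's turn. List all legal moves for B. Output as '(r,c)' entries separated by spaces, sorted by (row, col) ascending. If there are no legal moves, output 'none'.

(0,0): no bracket -> illegal
(0,1): no bracket -> illegal
(1,1): no bracket -> illegal
(1,2): no bracket -> illegal
(2,0): no bracket -> illegal
(2,2): flips 1 -> legal
(2,6): flips 1 -> legal
(2,7): flips 3 -> legal
(3,0): no bracket -> illegal
(3,7): no bracket -> illegal
(4,0): no bracket -> illegal
(4,1): flips 1 -> legal
(4,2): flips 1 -> legal
(4,6): flips 2 -> legal
(4,7): flips 1 -> legal
(5,5): flips 3 -> legal
(5,6): flips 2 -> legal
(6,5): flips 2 -> legal
(7,3): no bracket -> illegal
(7,4): flips 2 -> legal
(7,5): flips 1 -> legal

Answer: (2,2) (2,6) (2,7) (4,1) (4,2) (4,6) (4,7) (5,5) (5,6) (6,5) (7,4) (7,5)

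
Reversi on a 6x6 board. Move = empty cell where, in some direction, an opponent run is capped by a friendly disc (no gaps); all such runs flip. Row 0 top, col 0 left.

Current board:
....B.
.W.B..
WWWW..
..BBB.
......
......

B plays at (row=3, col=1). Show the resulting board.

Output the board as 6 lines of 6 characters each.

Place B at (3,1); scan 8 dirs for brackets.
Dir NW: opp run (2,0), next=edge -> no flip
Dir N: opp run (2,1) (1,1), next='.' -> no flip
Dir NE: opp run (2,2) capped by B -> flip
Dir W: first cell '.' (not opp) -> no flip
Dir E: first cell 'B' (not opp) -> no flip
Dir SW: first cell '.' (not opp) -> no flip
Dir S: first cell '.' (not opp) -> no flip
Dir SE: first cell '.' (not opp) -> no flip
All flips: (2,2)

Answer: ....B.
.W.B..
WWBW..
.BBBB.
......
......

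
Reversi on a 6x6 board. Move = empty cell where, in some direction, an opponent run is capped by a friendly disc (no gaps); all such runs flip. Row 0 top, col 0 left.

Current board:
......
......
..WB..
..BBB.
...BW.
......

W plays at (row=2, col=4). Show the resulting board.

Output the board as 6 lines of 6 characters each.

Place W at (2,4); scan 8 dirs for brackets.
Dir NW: first cell '.' (not opp) -> no flip
Dir N: first cell '.' (not opp) -> no flip
Dir NE: first cell '.' (not opp) -> no flip
Dir W: opp run (2,3) capped by W -> flip
Dir E: first cell '.' (not opp) -> no flip
Dir SW: opp run (3,3), next='.' -> no flip
Dir S: opp run (3,4) capped by W -> flip
Dir SE: first cell '.' (not opp) -> no flip
All flips: (2,3) (3,4)

Answer: ......
......
..WWW.
..BBW.
...BW.
......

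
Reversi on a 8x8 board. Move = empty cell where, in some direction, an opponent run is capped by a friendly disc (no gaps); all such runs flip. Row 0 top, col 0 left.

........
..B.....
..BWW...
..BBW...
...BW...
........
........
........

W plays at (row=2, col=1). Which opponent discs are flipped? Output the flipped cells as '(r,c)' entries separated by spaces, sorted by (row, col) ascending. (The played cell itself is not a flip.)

Dir NW: first cell '.' (not opp) -> no flip
Dir N: first cell '.' (not opp) -> no flip
Dir NE: opp run (1,2), next='.' -> no flip
Dir W: first cell '.' (not opp) -> no flip
Dir E: opp run (2,2) capped by W -> flip
Dir SW: first cell '.' (not opp) -> no flip
Dir S: first cell '.' (not opp) -> no flip
Dir SE: opp run (3,2) (4,3), next='.' -> no flip

Answer: (2,2)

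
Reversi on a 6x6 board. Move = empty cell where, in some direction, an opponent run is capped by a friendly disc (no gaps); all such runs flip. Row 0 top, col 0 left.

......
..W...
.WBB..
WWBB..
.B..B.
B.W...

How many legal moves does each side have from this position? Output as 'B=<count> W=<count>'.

Answer: B=6 W=6

Derivation:
-- B to move --
(0,1): flips 1 -> legal
(0,2): flips 1 -> legal
(0,3): no bracket -> illegal
(1,0): flips 1 -> legal
(1,1): flips 2 -> legal
(1,3): no bracket -> illegal
(2,0): flips 1 -> legal
(4,0): flips 1 -> legal
(4,2): no bracket -> illegal
(4,3): no bracket -> illegal
(5,1): no bracket -> illegal
(5,3): no bracket -> illegal
B mobility = 6
-- W to move --
(1,1): no bracket -> illegal
(1,3): flips 1 -> legal
(1,4): no bracket -> illegal
(2,4): flips 2 -> legal
(3,4): flips 3 -> legal
(3,5): no bracket -> illegal
(4,0): no bracket -> illegal
(4,2): flips 2 -> legal
(4,3): flips 1 -> legal
(4,5): no bracket -> illegal
(5,1): flips 1 -> legal
(5,3): no bracket -> illegal
(5,4): no bracket -> illegal
(5,5): no bracket -> illegal
W mobility = 6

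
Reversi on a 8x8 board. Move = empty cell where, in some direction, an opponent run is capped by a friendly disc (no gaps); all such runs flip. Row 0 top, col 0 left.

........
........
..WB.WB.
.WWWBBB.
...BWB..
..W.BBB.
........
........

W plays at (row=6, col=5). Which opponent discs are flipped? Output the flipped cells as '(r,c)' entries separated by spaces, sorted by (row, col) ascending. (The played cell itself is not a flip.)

Dir NW: opp run (5,4) (4,3) capped by W -> flip
Dir N: opp run (5,5) (4,5) (3,5) capped by W -> flip
Dir NE: opp run (5,6), next='.' -> no flip
Dir W: first cell '.' (not opp) -> no flip
Dir E: first cell '.' (not opp) -> no flip
Dir SW: first cell '.' (not opp) -> no flip
Dir S: first cell '.' (not opp) -> no flip
Dir SE: first cell '.' (not opp) -> no flip

Answer: (3,5) (4,3) (4,5) (5,4) (5,5)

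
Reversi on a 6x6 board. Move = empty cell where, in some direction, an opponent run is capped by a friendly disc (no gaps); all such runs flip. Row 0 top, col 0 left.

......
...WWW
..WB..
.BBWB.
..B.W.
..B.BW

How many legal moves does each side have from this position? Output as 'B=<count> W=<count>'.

-- B to move --
(0,2): no bracket -> illegal
(0,3): flips 1 -> legal
(0,4): flips 2 -> legal
(0,5): flips 1 -> legal
(1,1): no bracket -> illegal
(1,2): flips 1 -> legal
(2,1): flips 1 -> legal
(2,4): flips 1 -> legal
(2,5): no bracket -> illegal
(3,5): no bracket -> illegal
(4,3): flips 1 -> legal
(4,5): no bracket -> illegal
(5,3): no bracket -> illegal
B mobility = 7
-- W to move --
(1,2): no bracket -> illegal
(2,0): no bracket -> illegal
(2,1): no bracket -> illegal
(2,4): flips 2 -> legal
(2,5): no bracket -> illegal
(3,0): flips 2 -> legal
(3,5): flips 1 -> legal
(4,0): flips 1 -> legal
(4,1): flips 2 -> legal
(4,3): no bracket -> illegal
(4,5): no bracket -> illegal
(5,1): flips 1 -> legal
(5,3): flips 1 -> legal
W mobility = 7

Answer: B=7 W=7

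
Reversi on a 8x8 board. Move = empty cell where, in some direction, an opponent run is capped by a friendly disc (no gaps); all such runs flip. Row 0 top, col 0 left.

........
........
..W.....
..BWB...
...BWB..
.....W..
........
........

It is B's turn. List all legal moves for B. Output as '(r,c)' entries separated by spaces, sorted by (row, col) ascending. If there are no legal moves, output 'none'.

Answer: (1,2) (2,3) (5,4) (6,5)

Derivation:
(1,1): no bracket -> illegal
(1,2): flips 1 -> legal
(1,3): no bracket -> illegal
(2,1): no bracket -> illegal
(2,3): flips 1 -> legal
(2,4): no bracket -> illegal
(3,1): no bracket -> illegal
(3,5): no bracket -> illegal
(4,2): no bracket -> illegal
(4,6): no bracket -> illegal
(5,3): no bracket -> illegal
(5,4): flips 1 -> legal
(5,6): no bracket -> illegal
(6,4): no bracket -> illegal
(6,5): flips 1 -> legal
(6,6): no bracket -> illegal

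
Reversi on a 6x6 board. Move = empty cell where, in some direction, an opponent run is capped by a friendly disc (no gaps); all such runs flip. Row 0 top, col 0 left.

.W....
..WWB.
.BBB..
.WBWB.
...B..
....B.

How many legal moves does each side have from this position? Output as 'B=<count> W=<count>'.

Answer: B=8 W=7

Derivation:
-- B to move --
(0,0): no bracket -> illegal
(0,2): flips 1 -> legal
(0,3): flips 2 -> legal
(0,4): flips 1 -> legal
(1,0): no bracket -> illegal
(1,1): flips 2 -> legal
(2,0): no bracket -> illegal
(2,4): no bracket -> illegal
(3,0): flips 1 -> legal
(4,0): flips 1 -> legal
(4,1): flips 1 -> legal
(4,2): no bracket -> illegal
(4,4): flips 1 -> legal
B mobility = 8
-- W to move --
(0,3): no bracket -> illegal
(0,4): no bracket -> illegal
(0,5): no bracket -> illegal
(1,0): no bracket -> illegal
(1,1): flips 2 -> legal
(1,5): flips 1 -> legal
(2,0): no bracket -> illegal
(2,4): no bracket -> illegal
(2,5): no bracket -> illegal
(3,0): flips 1 -> legal
(3,5): flips 1 -> legal
(4,1): no bracket -> illegal
(4,2): flips 2 -> legal
(4,4): no bracket -> illegal
(4,5): flips 2 -> legal
(5,2): no bracket -> illegal
(5,3): flips 1 -> legal
(5,5): no bracket -> illegal
W mobility = 7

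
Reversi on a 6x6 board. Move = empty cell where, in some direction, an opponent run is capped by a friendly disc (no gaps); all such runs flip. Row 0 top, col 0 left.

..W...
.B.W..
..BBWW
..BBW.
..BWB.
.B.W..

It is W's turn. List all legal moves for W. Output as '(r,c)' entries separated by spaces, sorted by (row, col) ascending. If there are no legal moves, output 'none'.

Answer: (1,2) (2,0) (2,1) (3,1) (3,5) (4,1) (4,5) (5,4)

Derivation:
(0,0): no bracket -> illegal
(0,1): no bracket -> illegal
(1,0): no bracket -> illegal
(1,2): flips 1 -> legal
(1,4): no bracket -> illegal
(2,0): flips 1 -> legal
(2,1): flips 3 -> legal
(3,1): flips 4 -> legal
(3,5): flips 1 -> legal
(4,0): no bracket -> illegal
(4,1): flips 1 -> legal
(4,5): flips 1 -> legal
(5,0): no bracket -> illegal
(5,2): no bracket -> illegal
(5,4): flips 1 -> legal
(5,5): no bracket -> illegal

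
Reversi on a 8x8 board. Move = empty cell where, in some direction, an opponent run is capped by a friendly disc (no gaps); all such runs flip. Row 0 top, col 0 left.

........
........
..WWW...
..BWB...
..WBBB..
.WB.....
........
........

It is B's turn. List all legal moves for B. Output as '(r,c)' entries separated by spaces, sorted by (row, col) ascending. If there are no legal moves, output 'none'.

Answer: (1,1) (1,2) (1,3) (1,4) (4,1) (5,0)

Derivation:
(1,1): flips 2 -> legal
(1,2): flips 2 -> legal
(1,3): flips 2 -> legal
(1,4): flips 2 -> legal
(1,5): no bracket -> illegal
(2,1): no bracket -> illegal
(2,5): no bracket -> illegal
(3,1): no bracket -> illegal
(3,5): no bracket -> illegal
(4,0): no bracket -> illegal
(4,1): flips 1 -> legal
(5,0): flips 1 -> legal
(5,3): no bracket -> illegal
(6,0): no bracket -> illegal
(6,1): no bracket -> illegal
(6,2): no bracket -> illegal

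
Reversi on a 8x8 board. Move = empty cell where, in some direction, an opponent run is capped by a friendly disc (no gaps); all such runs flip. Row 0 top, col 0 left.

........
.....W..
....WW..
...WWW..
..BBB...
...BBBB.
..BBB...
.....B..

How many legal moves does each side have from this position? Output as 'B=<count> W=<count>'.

Answer: B=6 W=6

Derivation:
-- B to move --
(0,4): no bracket -> illegal
(0,5): no bracket -> illegal
(0,6): flips 3 -> legal
(1,3): no bracket -> illegal
(1,4): flips 2 -> legal
(1,6): flips 2 -> legal
(2,2): flips 1 -> legal
(2,3): flips 1 -> legal
(2,6): flips 1 -> legal
(3,2): no bracket -> illegal
(3,6): no bracket -> illegal
(4,5): no bracket -> illegal
(4,6): no bracket -> illegal
B mobility = 6
-- W to move --
(3,1): no bracket -> illegal
(3,2): no bracket -> illegal
(4,1): no bracket -> illegal
(4,5): no bracket -> illegal
(4,6): no bracket -> illegal
(4,7): no bracket -> illegal
(5,1): flips 1 -> legal
(5,2): flips 1 -> legal
(5,7): no bracket -> illegal
(6,1): no bracket -> illegal
(6,5): no bracket -> illegal
(6,6): flips 2 -> legal
(6,7): no bracket -> illegal
(7,1): flips 3 -> legal
(7,2): no bracket -> illegal
(7,3): flips 3 -> legal
(7,4): flips 3 -> legal
(7,6): no bracket -> illegal
W mobility = 6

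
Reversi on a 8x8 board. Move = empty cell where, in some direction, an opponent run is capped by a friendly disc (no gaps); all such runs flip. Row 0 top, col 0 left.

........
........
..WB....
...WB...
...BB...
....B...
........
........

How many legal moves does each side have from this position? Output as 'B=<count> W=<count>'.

-- B to move --
(1,1): flips 2 -> legal
(1,2): no bracket -> illegal
(1,3): no bracket -> illegal
(2,1): flips 1 -> legal
(2,4): no bracket -> illegal
(3,1): no bracket -> illegal
(3,2): flips 1 -> legal
(4,2): no bracket -> illegal
B mobility = 3
-- W to move --
(1,2): no bracket -> illegal
(1,3): flips 1 -> legal
(1,4): no bracket -> illegal
(2,4): flips 1 -> legal
(2,5): no bracket -> illegal
(3,2): no bracket -> illegal
(3,5): flips 1 -> legal
(4,2): no bracket -> illegal
(4,5): no bracket -> illegal
(5,2): no bracket -> illegal
(5,3): flips 1 -> legal
(5,5): flips 1 -> legal
(6,3): no bracket -> illegal
(6,4): no bracket -> illegal
(6,5): no bracket -> illegal
W mobility = 5

Answer: B=3 W=5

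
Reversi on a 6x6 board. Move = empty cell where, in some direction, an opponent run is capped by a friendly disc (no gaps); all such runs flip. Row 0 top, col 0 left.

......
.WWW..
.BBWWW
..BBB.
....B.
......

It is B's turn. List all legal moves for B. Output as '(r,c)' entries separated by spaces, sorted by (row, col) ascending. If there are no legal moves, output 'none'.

(0,0): flips 1 -> legal
(0,1): flips 3 -> legal
(0,2): flips 1 -> legal
(0,3): flips 3 -> legal
(0,4): flips 1 -> legal
(1,0): no bracket -> illegal
(1,4): flips 2 -> legal
(1,5): flips 1 -> legal
(2,0): no bracket -> illegal
(3,5): no bracket -> illegal

Answer: (0,0) (0,1) (0,2) (0,3) (0,4) (1,4) (1,5)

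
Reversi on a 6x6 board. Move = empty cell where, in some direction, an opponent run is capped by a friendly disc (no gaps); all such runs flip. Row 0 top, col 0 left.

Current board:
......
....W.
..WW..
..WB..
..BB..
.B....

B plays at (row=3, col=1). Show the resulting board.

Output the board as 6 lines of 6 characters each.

Place B at (3,1); scan 8 dirs for brackets.
Dir NW: first cell '.' (not opp) -> no flip
Dir N: first cell '.' (not opp) -> no flip
Dir NE: opp run (2,2), next='.' -> no flip
Dir W: first cell '.' (not opp) -> no flip
Dir E: opp run (3,2) capped by B -> flip
Dir SW: first cell '.' (not opp) -> no flip
Dir S: first cell '.' (not opp) -> no flip
Dir SE: first cell 'B' (not opp) -> no flip
All flips: (3,2)

Answer: ......
....W.
..WW..
.BBB..
..BB..
.B....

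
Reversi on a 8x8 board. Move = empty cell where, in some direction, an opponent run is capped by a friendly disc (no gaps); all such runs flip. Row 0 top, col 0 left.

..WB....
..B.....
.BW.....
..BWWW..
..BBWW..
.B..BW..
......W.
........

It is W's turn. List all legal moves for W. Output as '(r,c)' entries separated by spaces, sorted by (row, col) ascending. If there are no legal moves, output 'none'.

Answer: (0,4) (2,0) (3,1) (4,1) (5,2) (5,3) (6,0) (6,3) (6,4)

Derivation:
(0,1): no bracket -> illegal
(0,4): flips 1 -> legal
(1,0): no bracket -> illegal
(1,1): no bracket -> illegal
(1,3): no bracket -> illegal
(1,4): no bracket -> illegal
(2,0): flips 1 -> legal
(2,3): no bracket -> illegal
(3,0): no bracket -> illegal
(3,1): flips 1 -> legal
(4,0): no bracket -> illegal
(4,1): flips 2 -> legal
(5,0): no bracket -> illegal
(5,2): flips 3 -> legal
(5,3): flips 2 -> legal
(6,0): flips 2 -> legal
(6,1): no bracket -> illegal
(6,2): no bracket -> illegal
(6,3): flips 1 -> legal
(6,4): flips 1 -> legal
(6,5): no bracket -> illegal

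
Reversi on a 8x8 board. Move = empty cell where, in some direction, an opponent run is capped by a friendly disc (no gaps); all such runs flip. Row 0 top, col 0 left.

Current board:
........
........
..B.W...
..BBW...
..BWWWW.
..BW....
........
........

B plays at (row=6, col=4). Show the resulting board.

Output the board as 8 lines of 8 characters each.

Answer: ........
........
..B.W...
..BBW...
..BWWWW.
..BB....
....B...
........

Derivation:
Place B at (6,4); scan 8 dirs for brackets.
Dir NW: opp run (5,3) capped by B -> flip
Dir N: first cell '.' (not opp) -> no flip
Dir NE: first cell '.' (not opp) -> no flip
Dir W: first cell '.' (not opp) -> no flip
Dir E: first cell '.' (not opp) -> no flip
Dir SW: first cell '.' (not opp) -> no flip
Dir S: first cell '.' (not opp) -> no flip
Dir SE: first cell '.' (not opp) -> no flip
All flips: (5,3)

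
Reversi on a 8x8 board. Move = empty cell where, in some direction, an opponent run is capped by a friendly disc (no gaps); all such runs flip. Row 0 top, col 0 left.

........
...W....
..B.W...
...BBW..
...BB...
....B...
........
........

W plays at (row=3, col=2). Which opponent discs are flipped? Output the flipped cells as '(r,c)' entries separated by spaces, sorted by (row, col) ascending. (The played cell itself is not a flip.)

Answer: (3,3) (3,4)

Derivation:
Dir NW: first cell '.' (not opp) -> no flip
Dir N: opp run (2,2), next='.' -> no flip
Dir NE: first cell '.' (not opp) -> no flip
Dir W: first cell '.' (not opp) -> no flip
Dir E: opp run (3,3) (3,4) capped by W -> flip
Dir SW: first cell '.' (not opp) -> no flip
Dir S: first cell '.' (not opp) -> no flip
Dir SE: opp run (4,3) (5,4), next='.' -> no flip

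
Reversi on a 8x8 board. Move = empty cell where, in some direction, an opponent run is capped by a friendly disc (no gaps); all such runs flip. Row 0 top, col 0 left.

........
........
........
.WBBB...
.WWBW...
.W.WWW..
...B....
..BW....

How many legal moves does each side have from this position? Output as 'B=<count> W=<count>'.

-- B to move --
(2,0): no bracket -> illegal
(2,1): no bracket -> illegal
(2,2): no bracket -> illegal
(3,0): flips 1 -> legal
(3,5): no bracket -> illegal
(4,0): flips 2 -> legal
(4,5): flips 2 -> legal
(4,6): no bracket -> illegal
(5,0): flips 1 -> legal
(5,2): flips 1 -> legal
(5,6): no bracket -> illegal
(6,0): flips 2 -> legal
(6,1): no bracket -> illegal
(6,2): no bracket -> illegal
(6,4): flips 2 -> legal
(6,5): flips 1 -> legal
(6,6): flips 2 -> legal
(7,4): flips 1 -> legal
B mobility = 10
-- W to move --
(2,1): flips 2 -> legal
(2,2): flips 2 -> legal
(2,3): flips 3 -> legal
(2,4): flips 2 -> legal
(2,5): no bracket -> illegal
(3,5): flips 3 -> legal
(4,5): no bracket -> illegal
(5,2): no bracket -> illegal
(6,1): no bracket -> illegal
(6,2): no bracket -> illegal
(6,4): no bracket -> illegal
(7,1): flips 1 -> legal
(7,4): no bracket -> illegal
W mobility = 6

Answer: B=10 W=6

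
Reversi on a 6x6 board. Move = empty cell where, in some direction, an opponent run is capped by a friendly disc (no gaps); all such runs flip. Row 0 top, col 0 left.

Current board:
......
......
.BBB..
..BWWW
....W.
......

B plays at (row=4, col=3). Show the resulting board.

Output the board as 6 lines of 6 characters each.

Place B at (4,3); scan 8 dirs for brackets.
Dir NW: first cell 'B' (not opp) -> no flip
Dir N: opp run (3,3) capped by B -> flip
Dir NE: opp run (3,4), next='.' -> no flip
Dir W: first cell '.' (not opp) -> no flip
Dir E: opp run (4,4), next='.' -> no flip
Dir SW: first cell '.' (not opp) -> no flip
Dir S: first cell '.' (not opp) -> no flip
Dir SE: first cell '.' (not opp) -> no flip
All flips: (3,3)

Answer: ......
......
.BBB..
..BBWW
...BW.
......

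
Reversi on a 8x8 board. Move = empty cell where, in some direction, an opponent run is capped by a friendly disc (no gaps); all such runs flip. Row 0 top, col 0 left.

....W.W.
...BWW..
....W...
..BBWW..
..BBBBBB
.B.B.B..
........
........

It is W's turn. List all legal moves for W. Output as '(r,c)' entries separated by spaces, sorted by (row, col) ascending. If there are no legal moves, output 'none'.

Answer: (0,2) (1,2) (2,2) (3,1) (5,2) (5,4) (5,6) (5,7) (6,0) (6,2) (6,5)

Derivation:
(0,2): flips 1 -> legal
(0,3): no bracket -> illegal
(1,2): flips 1 -> legal
(2,1): no bracket -> illegal
(2,2): flips 1 -> legal
(2,3): no bracket -> illegal
(3,1): flips 2 -> legal
(3,6): no bracket -> illegal
(3,7): no bracket -> illegal
(4,0): no bracket -> illegal
(4,1): no bracket -> illegal
(5,0): no bracket -> illegal
(5,2): flips 1 -> legal
(5,4): flips 1 -> legal
(5,6): flips 1 -> legal
(5,7): flips 1 -> legal
(6,0): flips 3 -> legal
(6,1): no bracket -> illegal
(6,2): flips 2 -> legal
(6,3): no bracket -> illegal
(6,4): no bracket -> illegal
(6,5): flips 2 -> legal
(6,6): no bracket -> illegal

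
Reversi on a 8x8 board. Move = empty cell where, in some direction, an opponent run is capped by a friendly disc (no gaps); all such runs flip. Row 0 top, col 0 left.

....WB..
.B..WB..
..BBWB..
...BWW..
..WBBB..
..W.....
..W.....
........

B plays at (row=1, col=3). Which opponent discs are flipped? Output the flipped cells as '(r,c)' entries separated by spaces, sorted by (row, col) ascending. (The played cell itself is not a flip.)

Dir NW: first cell '.' (not opp) -> no flip
Dir N: first cell '.' (not opp) -> no flip
Dir NE: opp run (0,4), next=edge -> no flip
Dir W: first cell '.' (not opp) -> no flip
Dir E: opp run (1,4) capped by B -> flip
Dir SW: first cell 'B' (not opp) -> no flip
Dir S: first cell 'B' (not opp) -> no flip
Dir SE: opp run (2,4) (3,5), next='.' -> no flip

Answer: (1,4)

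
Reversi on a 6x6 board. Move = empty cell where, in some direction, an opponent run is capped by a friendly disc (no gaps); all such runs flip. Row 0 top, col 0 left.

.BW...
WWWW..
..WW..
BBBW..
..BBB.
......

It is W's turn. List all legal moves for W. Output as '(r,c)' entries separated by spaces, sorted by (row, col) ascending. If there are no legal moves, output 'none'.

(0,0): flips 1 -> legal
(2,0): no bracket -> illegal
(2,1): no bracket -> illegal
(3,4): no bracket -> illegal
(3,5): no bracket -> illegal
(4,0): flips 1 -> legal
(4,1): flips 1 -> legal
(4,5): no bracket -> illegal
(5,1): flips 1 -> legal
(5,2): flips 2 -> legal
(5,3): flips 1 -> legal
(5,4): no bracket -> illegal
(5,5): flips 1 -> legal

Answer: (0,0) (4,0) (4,1) (5,1) (5,2) (5,3) (5,5)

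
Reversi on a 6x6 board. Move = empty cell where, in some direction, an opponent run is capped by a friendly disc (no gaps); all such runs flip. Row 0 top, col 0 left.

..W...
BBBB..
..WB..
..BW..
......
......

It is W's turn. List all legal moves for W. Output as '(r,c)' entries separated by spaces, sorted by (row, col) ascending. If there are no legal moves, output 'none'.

Answer: (0,0) (0,3) (0,4) (2,0) (2,4) (3,1) (4,2)

Derivation:
(0,0): flips 1 -> legal
(0,1): no bracket -> illegal
(0,3): flips 2 -> legal
(0,4): flips 1 -> legal
(1,4): no bracket -> illegal
(2,0): flips 1 -> legal
(2,1): no bracket -> illegal
(2,4): flips 2 -> legal
(3,1): flips 1 -> legal
(3,4): no bracket -> illegal
(4,1): no bracket -> illegal
(4,2): flips 1 -> legal
(4,3): no bracket -> illegal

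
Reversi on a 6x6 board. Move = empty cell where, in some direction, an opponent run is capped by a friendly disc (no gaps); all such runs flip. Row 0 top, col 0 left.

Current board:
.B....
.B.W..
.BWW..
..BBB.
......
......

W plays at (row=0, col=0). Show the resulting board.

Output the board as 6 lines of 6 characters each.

Answer: WB....
.W.W..
.BWW..
..BBB.
......
......

Derivation:
Place W at (0,0); scan 8 dirs for brackets.
Dir NW: edge -> no flip
Dir N: edge -> no flip
Dir NE: edge -> no flip
Dir W: edge -> no flip
Dir E: opp run (0,1), next='.' -> no flip
Dir SW: edge -> no flip
Dir S: first cell '.' (not opp) -> no flip
Dir SE: opp run (1,1) capped by W -> flip
All flips: (1,1)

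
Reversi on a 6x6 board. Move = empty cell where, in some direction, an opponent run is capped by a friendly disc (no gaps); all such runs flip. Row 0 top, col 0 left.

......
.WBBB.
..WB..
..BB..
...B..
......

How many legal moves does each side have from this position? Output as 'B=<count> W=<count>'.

-- B to move --
(0,0): flips 2 -> legal
(0,1): no bracket -> illegal
(0,2): no bracket -> illegal
(1,0): flips 1 -> legal
(2,0): no bracket -> illegal
(2,1): flips 1 -> legal
(3,1): flips 1 -> legal
B mobility = 4
-- W to move --
(0,1): no bracket -> illegal
(0,2): flips 1 -> legal
(0,3): no bracket -> illegal
(0,4): flips 1 -> legal
(0,5): no bracket -> illegal
(1,5): flips 3 -> legal
(2,1): no bracket -> illegal
(2,4): flips 1 -> legal
(2,5): no bracket -> illegal
(3,1): no bracket -> illegal
(3,4): no bracket -> illegal
(4,1): no bracket -> illegal
(4,2): flips 1 -> legal
(4,4): flips 1 -> legal
(5,2): no bracket -> illegal
(5,3): no bracket -> illegal
(5,4): no bracket -> illegal
W mobility = 6

Answer: B=4 W=6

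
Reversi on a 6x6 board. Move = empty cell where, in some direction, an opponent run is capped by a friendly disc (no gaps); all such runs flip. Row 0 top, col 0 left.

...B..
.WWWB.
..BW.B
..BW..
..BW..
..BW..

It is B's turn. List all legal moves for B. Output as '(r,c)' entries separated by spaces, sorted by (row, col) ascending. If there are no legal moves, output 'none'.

Answer: (0,0) (0,2) (0,4) (1,0) (2,1) (2,4) (3,4) (4,4) (5,4)

Derivation:
(0,0): flips 1 -> legal
(0,1): no bracket -> illegal
(0,2): flips 1 -> legal
(0,4): flips 1 -> legal
(1,0): flips 3 -> legal
(2,0): no bracket -> illegal
(2,1): flips 1 -> legal
(2,4): flips 2 -> legal
(3,4): flips 2 -> legal
(4,4): flips 2 -> legal
(5,4): flips 2 -> legal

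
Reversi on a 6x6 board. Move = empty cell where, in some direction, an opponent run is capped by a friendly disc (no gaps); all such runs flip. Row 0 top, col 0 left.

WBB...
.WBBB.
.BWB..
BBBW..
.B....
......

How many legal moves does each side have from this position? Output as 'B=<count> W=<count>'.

-- B to move --
(1,0): flips 1 -> legal
(2,0): flips 1 -> legal
(2,4): no bracket -> illegal
(3,4): flips 1 -> legal
(4,2): no bracket -> illegal
(4,3): flips 1 -> legal
(4,4): no bracket -> illegal
B mobility = 4
-- W to move --
(0,3): flips 4 -> legal
(0,4): flips 1 -> legal
(0,5): no bracket -> illegal
(1,0): no bracket -> illegal
(1,5): flips 3 -> legal
(2,0): flips 1 -> legal
(2,4): flips 1 -> legal
(2,5): no bracket -> illegal
(3,4): no bracket -> illegal
(4,0): flips 1 -> legal
(4,2): flips 1 -> legal
(4,3): no bracket -> illegal
(5,0): no bracket -> illegal
(5,1): flips 3 -> legal
(5,2): no bracket -> illegal
W mobility = 8

Answer: B=4 W=8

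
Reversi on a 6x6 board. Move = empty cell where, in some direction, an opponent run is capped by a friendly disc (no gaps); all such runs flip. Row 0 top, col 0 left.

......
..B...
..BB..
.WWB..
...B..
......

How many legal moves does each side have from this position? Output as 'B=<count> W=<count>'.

-- B to move --
(2,0): no bracket -> illegal
(2,1): flips 1 -> legal
(3,0): flips 2 -> legal
(4,0): flips 1 -> legal
(4,1): flips 1 -> legal
(4,2): flips 1 -> legal
B mobility = 5
-- W to move --
(0,1): no bracket -> illegal
(0,2): flips 2 -> legal
(0,3): no bracket -> illegal
(1,1): no bracket -> illegal
(1,3): flips 1 -> legal
(1,4): flips 1 -> legal
(2,1): no bracket -> illegal
(2,4): no bracket -> illegal
(3,4): flips 1 -> legal
(4,2): no bracket -> illegal
(4,4): no bracket -> illegal
(5,2): no bracket -> illegal
(5,3): no bracket -> illegal
(5,4): flips 1 -> legal
W mobility = 5

Answer: B=5 W=5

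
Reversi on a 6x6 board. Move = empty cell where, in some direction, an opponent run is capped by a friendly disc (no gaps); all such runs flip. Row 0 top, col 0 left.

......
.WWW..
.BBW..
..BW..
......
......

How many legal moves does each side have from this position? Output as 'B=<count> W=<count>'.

Answer: B=9 W=5

Derivation:
-- B to move --
(0,0): flips 1 -> legal
(0,1): flips 1 -> legal
(0,2): flips 1 -> legal
(0,3): flips 1 -> legal
(0,4): flips 1 -> legal
(1,0): no bracket -> illegal
(1,4): flips 1 -> legal
(2,0): no bracket -> illegal
(2,4): flips 1 -> legal
(3,4): flips 1 -> legal
(4,2): no bracket -> illegal
(4,3): no bracket -> illegal
(4,4): flips 1 -> legal
B mobility = 9
-- W to move --
(1,0): no bracket -> illegal
(2,0): flips 2 -> legal
(3,0): flips 1 -> legal
(3,1): flips 3 -> legal
(4,1): flips 1 -> legal
(4,2): flips 2 -> legal
(4,3): no bracket -> illegal
W mobility = 5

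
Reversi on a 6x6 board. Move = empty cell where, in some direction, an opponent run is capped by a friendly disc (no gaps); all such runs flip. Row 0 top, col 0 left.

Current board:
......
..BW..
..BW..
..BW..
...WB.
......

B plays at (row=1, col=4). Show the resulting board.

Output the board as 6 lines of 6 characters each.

Place B at (1,4); scan 8 dirs for brackets.
Dir NW: first cell '.' (not opp) -> no flip
Dir N: first cell '.' (not opp) -> no flip
Dir NE: first cell '.' (not opp) -> no flip
Dir W: opp run (1,3) capped by B -> flip
Dir E: first cell '.' (not opp) -> no flip
Dir SW: opp run (2,3) capped by B -> flip
Dir S: first cell '.' (not opp) -> no flip
Dir SE: first cell '.' (not opp) -> no flip
All flips: (1,3) (2,3)

Answer: ......
..BBB.
..BB..
..BW..
...WB.
......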